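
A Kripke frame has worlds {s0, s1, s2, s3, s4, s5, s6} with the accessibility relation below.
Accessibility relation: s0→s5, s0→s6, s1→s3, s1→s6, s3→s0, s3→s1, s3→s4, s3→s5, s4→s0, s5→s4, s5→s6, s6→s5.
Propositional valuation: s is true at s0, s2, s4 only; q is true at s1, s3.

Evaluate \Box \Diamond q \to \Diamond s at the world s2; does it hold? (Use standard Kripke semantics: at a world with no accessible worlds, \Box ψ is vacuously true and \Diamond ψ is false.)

At s2: \Box \Diamond q is true, \Diamond s is false, so \Box \Diamond q \to \Diamond s is false.
  At s2: no accessible worlds, so \Box \Diamond q holds vacuously.
  At s2: no accessible worlds, so \Diamond s is false.

No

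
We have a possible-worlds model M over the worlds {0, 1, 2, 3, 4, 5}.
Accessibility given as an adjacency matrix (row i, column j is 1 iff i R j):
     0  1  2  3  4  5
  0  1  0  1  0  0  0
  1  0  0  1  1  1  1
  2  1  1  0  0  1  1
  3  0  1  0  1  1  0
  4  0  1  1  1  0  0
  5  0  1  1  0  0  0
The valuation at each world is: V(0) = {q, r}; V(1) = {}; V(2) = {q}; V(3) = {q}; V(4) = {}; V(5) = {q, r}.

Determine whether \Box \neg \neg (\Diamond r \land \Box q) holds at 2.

No

Recall that \Box ψ holds at a world iff ψ holds at every accessible world, and \Diamond ψ holds iff ψ holds at some accessible world.
At 2: \Box \neg \neg (\Diamond r \land \Box q) requires \neg \neg (\Diamond r \land \Box q) at every successor {0, 1, 4, 5}.
  \neg \neg (\Diamond r \land \Box q) fails at 1, so \Box \neg \neg (\Diamond r \land \Box q) is false at 2.
    At 1: \neg (\Diamond r \land \Box q) is true, so \neg \neg (\Diamond r \land \Box q) is false.
      At 1: \Diamond r \land \Box q is false, so \neg (\Diamond r \land \Box q) is true.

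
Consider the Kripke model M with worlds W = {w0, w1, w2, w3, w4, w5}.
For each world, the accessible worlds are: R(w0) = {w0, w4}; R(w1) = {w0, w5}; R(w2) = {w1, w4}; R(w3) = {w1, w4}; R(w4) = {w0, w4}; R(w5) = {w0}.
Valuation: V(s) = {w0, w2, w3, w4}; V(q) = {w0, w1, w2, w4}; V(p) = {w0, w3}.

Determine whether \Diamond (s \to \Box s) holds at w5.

At w5: \Diamond (s \to \Box s) requires s \to \Box s at some successor in {w0}.
  s \to \Box s holds at w0, so \Diamond (s \to \Box s) is true at w5.
    At w0: s is true, \Box s is true, so s \to \Box s is true.
      At w0: \Box s requires s at every successor {w0, w4}.
        At w0: s is true.
        At w4: s is true.
      So \Box s is true at w0.

Yes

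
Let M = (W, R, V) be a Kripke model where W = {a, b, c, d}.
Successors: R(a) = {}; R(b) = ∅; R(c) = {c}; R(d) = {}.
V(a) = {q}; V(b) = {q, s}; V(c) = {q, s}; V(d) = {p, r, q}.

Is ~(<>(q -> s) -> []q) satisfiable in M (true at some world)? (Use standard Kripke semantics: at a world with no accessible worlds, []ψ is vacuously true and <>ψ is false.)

No

Recall that []ψ holds at a world iff ψ holds at every accessible world, and <>ψ holds iff ψ holds at some accessible world.
Let φ = ~(<>(q -> s) -> []q). Evaluate φ at each world:
  a (successors ∅): φ is false.
  b (successors ∅): φ is false.
  c (successors {c}): φ is false.
  d (successors ∅): φ is false.
For instance, at c:
  At c: <>(q -> s) -> []q is true, so ~(<>(q -> s) -> []q) is false.
    At c: <>(q -> s) is true, []q is true, so <>(q -> s) -> []q is true.
      At c: <>(q -> s) requires q -> s at some successor in {c}.
        q -> s holds at c, so <>(q -> s) is true at c.
      At c: []q requires q at every successor {c}.
        At c: q is true.
      So []q is true at c.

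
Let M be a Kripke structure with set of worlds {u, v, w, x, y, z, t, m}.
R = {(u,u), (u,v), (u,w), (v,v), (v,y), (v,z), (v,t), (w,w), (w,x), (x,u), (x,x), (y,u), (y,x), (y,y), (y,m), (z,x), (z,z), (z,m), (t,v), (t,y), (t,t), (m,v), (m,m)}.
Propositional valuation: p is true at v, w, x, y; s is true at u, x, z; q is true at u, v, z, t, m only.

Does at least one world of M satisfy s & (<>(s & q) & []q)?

No

Recall that []ψ holds at a world iff ψ holds at every accessible world, and <>ψ holds iff ψ holds at some accessible world.
Let φ = s & (<>(s & q) & []q). Evaluate φ at each world:
  u (successors {u, v, w}): φ is false.
  v (successors {v, y, z, t}): φ is false.
  w (successors {w, x}): φ is false.
  x (successors {u, x}): φ is false.
  y (successors {u, x, y, m}): φ is false.
  z (successors {x, z, m}): φ is false.
  t (successors {v, y, t}): φ is false.
  m (successors {v, m}): φ is false.
For instance, at z:
  At z: s is true, <>(s & q) & []q is false, so s & (<>(s & q) & []q) is false.
    At z: <>(s & q) is true, []q is false, so <>(s & q) & []q is false.
      At z: <>(s & q) requires s & q at some successor in {x, z, m}.
        s & q holds at z, so <>(s & q) is true at z.
      At z: []q requires q at every successor {x, z, m}.
        q fails at x, so []q is false at z.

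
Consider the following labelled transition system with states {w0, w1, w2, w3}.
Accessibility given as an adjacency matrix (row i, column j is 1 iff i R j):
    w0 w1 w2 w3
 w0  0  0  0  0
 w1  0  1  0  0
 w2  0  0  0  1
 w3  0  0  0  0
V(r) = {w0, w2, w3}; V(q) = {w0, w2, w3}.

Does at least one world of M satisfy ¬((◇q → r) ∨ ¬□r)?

No

Let φ = ¬((◇q → r) ∨ ¬□r). Evaluate φ at each world:
  w0 (successors ∅): φ is false.
  w1 (successors {w1}): φ is false.
  w2 (successors {w3}): φ is false.
  w3 (successors ∅): φ is false.
For instance, at w2:
  At w2: (◇q → r) ∨ ¬□r is true, so ¬((◇q → r) ∨ ¬□r) is false.
    At w2: ◇q → r is true, ¬□r is false, so (◇q → r) ∨ ¬□r is true.
      At w2: ◇q is true, r is true, so ◇q → r is true.
      At w2: □r is true, so ¬□r is false.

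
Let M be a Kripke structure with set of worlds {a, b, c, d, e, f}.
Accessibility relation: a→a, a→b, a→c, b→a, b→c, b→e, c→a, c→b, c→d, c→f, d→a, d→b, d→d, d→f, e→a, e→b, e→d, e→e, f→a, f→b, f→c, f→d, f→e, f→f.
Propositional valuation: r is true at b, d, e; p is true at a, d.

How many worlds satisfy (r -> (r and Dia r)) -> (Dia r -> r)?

3

Let φ = (r -> (r and Dia r)) -> (Dia r -> r). Evaluate φ at each world:
  a (successors {a, b, c}): φ is false.
  b (successors {a, c, e}): φ is true.
  c (successors {a, b, d, f}): φ is false.
  d (successors {a, b, d, f}): φ is true.
  e (successors {a, b, d, e}): φ is true.
  f (successors {a, b, c, d, e, f}): φ is false.
For instance, at a:
  At a: r -> (r and Dia r) is true, Dia r -> r is false, so (r -> (r and Dia r)) -> (Dia r -> r) is false.
    At a: r is false, r and Dia r is false, so r -> (r and Dia r) is true.
      At a: r is false, Dia r is true, so r and Dia r is false.
    At a: Dia r is true, r is false, so Dia r -> r is false.
      At a: Dia r requires r at some successor in {a, b, c}.
        r holds at b, so Dia r is true at a.
Satisfying worlds: {b, d, e}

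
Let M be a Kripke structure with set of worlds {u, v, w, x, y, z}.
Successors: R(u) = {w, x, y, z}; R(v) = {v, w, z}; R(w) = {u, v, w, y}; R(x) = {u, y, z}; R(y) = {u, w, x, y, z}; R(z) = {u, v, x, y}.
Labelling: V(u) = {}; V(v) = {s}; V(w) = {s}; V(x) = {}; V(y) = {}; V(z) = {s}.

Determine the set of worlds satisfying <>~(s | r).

Recall that <>ψ holds at a world iff ψ holds at some accessible world.
Let φ = <>~(s | r). Evaluate φ at each world:
  u (successors {w, x, y, z}): φ is true.
  v (successors {v, w, z}): φ is false.
  w (successors {u, v, w, y}): φ is true.
  x (successors {u, y, z}): φ is true.
  y (successors {u, w, x, y, z}): φ is true.
  z (successors {u, v, x, y}): φ is true.
For instance, at w:
  At w: <>~(s | r) requires ~(s | r) at some successor in {u, v, w, y}.
    ~(s | r) holds at u, so <>~(s | r) is true at w.
Satisfying worlds: {u, w, x, y, z}

u, w, x, y, z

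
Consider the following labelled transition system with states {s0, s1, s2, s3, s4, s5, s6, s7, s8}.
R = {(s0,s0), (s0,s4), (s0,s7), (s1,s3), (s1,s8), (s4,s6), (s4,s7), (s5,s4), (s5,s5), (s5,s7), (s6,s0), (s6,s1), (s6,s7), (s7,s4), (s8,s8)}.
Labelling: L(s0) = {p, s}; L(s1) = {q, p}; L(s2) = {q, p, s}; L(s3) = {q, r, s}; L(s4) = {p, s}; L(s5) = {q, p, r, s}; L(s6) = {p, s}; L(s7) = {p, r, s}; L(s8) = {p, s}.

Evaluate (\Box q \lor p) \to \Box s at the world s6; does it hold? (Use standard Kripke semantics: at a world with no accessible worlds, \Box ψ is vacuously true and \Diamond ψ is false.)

Recall that \Box ψ holds at a world iff ψ holds at every accessible world, and \Diamond ψ holds iff ψ holds at some accessible world.
At s6: \Box q \lor p is true, \Box s is false, so (\Box q \lor p) \to \Box s is false.
  At s6: \Box q is false, p is true, so \Box q \lor p is true.
    At s6: \Box q requires q at every successor {s0, s1, s7}.
      q fails at s0, so \Box q is false at s6.
  At s6: \Box s requires s at every successor {s0, s1, s7}.
    s fails at s1, so \Box s is false at s6.

No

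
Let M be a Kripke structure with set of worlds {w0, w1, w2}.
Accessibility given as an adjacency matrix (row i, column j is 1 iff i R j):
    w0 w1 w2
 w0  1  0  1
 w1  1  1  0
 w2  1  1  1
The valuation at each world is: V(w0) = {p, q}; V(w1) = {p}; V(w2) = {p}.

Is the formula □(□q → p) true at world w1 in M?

Yes

At w1: □(□q → p) requires □q → p at every successor {w0, w1}.
    At w0: □q is false, p is true, so □q → p is true.
      At w0: □q requires q at every successor {w0, w2}.
        q fails at w2, so □q is false at w0.
    At w1: □q is false, p is true, so □q → p is true.
      At w1: □q requires q at every successor {w0, w1}.
        q fails at w1, so □q is false at w1.
So □(□q → p) is true at w1.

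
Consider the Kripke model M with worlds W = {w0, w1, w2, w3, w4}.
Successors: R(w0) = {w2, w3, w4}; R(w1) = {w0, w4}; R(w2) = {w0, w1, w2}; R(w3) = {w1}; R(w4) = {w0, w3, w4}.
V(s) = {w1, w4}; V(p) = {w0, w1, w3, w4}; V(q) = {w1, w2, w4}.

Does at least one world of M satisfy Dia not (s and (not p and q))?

Recall that Dia ψ holds at a world iff ψ holds at some accessible world.
Let φ = Dia not (s and (not p and q)). Evaluate φ at each world:
  w0 (successors {w2, w3, w4}): φ is true.
  w1 (successors {w0, w4}): φ is true.
  w2 (successors {w0, w1, w2}): φ is true.
  w3 (successors {w1}): φ is true.
  w4 (successors {w0, w3, w4}): φ is true.
Detail at w0 (witness):
  At w0: Dia not (s and (not p and q)) requires not (s and (not p and q)) at some successor in {w2, w3, w4}.
    not (s and (not p and q)) holds at w2, so Dia not (s and (not p and q)) is true at w0.

Yes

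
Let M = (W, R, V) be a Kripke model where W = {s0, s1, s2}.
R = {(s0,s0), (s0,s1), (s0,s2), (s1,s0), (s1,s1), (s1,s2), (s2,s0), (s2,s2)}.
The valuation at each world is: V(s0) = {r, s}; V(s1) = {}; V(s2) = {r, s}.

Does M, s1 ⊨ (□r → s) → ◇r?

At s1: □r → s is true, ◇r is true, so (□r → s) → ◇r is true.
  At s1: □r is false, s is false, so □r → s is true.
    At s1: □r requires r at every successor {s0, s1, s2}.
      r fails at s1, so □r is false at s1.
  At s1: ◇r requires r at some successor in {s0, s1, s2}.
    r holds at s0, so ◇r is true at s1.

Yes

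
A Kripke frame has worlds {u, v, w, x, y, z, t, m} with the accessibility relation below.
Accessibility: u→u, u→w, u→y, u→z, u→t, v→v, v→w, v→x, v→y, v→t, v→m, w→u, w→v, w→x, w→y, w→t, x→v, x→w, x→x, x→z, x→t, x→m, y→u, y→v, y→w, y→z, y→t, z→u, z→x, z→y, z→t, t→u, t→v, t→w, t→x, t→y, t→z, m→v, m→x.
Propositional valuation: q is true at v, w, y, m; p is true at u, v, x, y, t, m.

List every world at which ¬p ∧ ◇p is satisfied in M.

w, z

Recall that ◇ψ holds at a world iff ψ holds at some accessible world.
Let φ = ¬p ∧ ◇p. Evaluate φ at each world:
  u (successors {u, w, y, z, t}): φ is false.
  v (successors {v, w, x, y, t, m}): φ is false.
  w (successors {u, v, x, y, t}): φ is true.
  x (successors {v, w, x, z, t, m}): φ is false.
  y (successors {u, v, w, z, t}): φ is false.
  z (successors {u, x, y, t}): φ is true.
  t (successors {u, v, w, x, y, z}): φ is false.
  m (successors {v, x}): φ is false.
For instance, at x:
  At x: ¬p is false, ◇p is true, so ¬p ∧ ◇p is false.
    At x: ◇p requires p at some successor in {v, w, x, z, t, m}.
      p holds at v, so ◇p is true at x.
Satisfying worlds: {w, z}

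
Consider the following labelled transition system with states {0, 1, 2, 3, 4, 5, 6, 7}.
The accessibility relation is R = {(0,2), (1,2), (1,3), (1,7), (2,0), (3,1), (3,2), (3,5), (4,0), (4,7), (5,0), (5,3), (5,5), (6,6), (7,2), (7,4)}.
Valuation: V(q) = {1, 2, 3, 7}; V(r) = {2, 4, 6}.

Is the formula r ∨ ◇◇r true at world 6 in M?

Recall that ◇ψ holds at a world iff ψ holds at some accessible world.
At 6: r is true, ◇◇r is true, so r ∨ ◇◇r is true.
  At 6: ◇◇r requires ◇r at some successor in {6}.
    ◇r holds at 6, so ◇◇r is true at 6.
      At 6: ◇r requires r at some successor in {6}.
        r holds at 6, so ◇r is true at 6.

Yes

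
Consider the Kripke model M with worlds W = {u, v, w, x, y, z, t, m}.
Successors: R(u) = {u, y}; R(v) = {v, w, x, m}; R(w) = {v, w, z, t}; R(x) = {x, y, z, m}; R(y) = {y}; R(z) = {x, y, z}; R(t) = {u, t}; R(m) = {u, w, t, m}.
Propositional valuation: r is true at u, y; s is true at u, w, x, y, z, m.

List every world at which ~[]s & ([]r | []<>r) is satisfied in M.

Let φ = ~[]s & ([]r | []<>r). Evaluate φ at each world:
  u (successors {u, y}): φ is false.
  v (successors {v, w, x, m}): φ is false.
  w (successors {v, w, z, t}): φ is false.
  x (successors {x, y, z, m}): φ is false.
  y (successors {y}): φ is false.
  z (successors {x, y, z}): φ is false.
  t (successors {u, t}): φ is true.
  m (successors {u, w, t, m}): φ is false.
For instance, at v:
  At v: ~[]s is true, []r | []<>r is false, so ~[]s & ([]r | []<>r) is false.
    At v: []s is false, so ~[]s is true.
      At v: []s requires s at every successor {v, w, x, m}.
        s fails at v, so []s is false at v.
    At v: []r is false, []<>r is false, so []r | []<>r is false.
      At v: []r requires r at every successor {v, w, x, m}.
        r fails at v, so []r is false at v.
      At v: []<>r requires <>r at every successor {v, w, x, m}.
        <>r fails at v, so []<>r is false at v.
Satisfying worlds: {t}

t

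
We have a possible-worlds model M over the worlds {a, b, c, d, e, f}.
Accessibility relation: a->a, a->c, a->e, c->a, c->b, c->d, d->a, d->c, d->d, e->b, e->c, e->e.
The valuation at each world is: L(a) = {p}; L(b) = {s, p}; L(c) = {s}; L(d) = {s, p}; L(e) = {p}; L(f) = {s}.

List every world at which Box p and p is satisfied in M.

Let φ = Box p and p. Evaluate φ at each world:
  a (successors {a, c, e}): φ is false.
  b (successors ∅): φ is true.
  c (successors {a, b, d}): φ is false.
  d (successors {a, c, d}): φ is false.
  e (successors {b, c, e}): φ is false.
  f (successors ∅): φ is false.
For instance, at d:
  At d: Box p is false, p is true, so Box p and p is false.
    At d: Box p requires p at every successor {a, c, d}.
      p fails at c, so Box p is false at d.
Satisfying worlds: {b}

b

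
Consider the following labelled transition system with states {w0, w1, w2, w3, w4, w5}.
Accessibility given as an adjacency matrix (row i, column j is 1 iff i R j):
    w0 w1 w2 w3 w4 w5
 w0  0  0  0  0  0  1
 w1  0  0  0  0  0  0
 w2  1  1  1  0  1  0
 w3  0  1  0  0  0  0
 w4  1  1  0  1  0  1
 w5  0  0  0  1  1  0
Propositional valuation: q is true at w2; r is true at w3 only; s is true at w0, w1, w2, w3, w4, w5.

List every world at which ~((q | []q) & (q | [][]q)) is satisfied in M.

Let φ = ~((q | []q) & (q | [][]q)). Evaluate φ at each world:
  w0 (successors {w5}): φ is true.
  w1 (successors ∅): φ is false.
  w2 (successors {w0, w1, w2, w4}): φ is false.
  w3 (successors {w1}): φ is true.
  w4 (successors {w0, w1, w3, w5}): φ is true.
  w5 (successors {w3, w4}): φ is true.
For instance, at w0:
  At w0: (q | []q) & (q | [][]q) is false, so ~((q | []q) & (q | [][]q)) is true.
    At w0: q | []q is false, q | [][]q is false, so (q | []q) & (q | [][]q) is false.
      At w0: q is false, []q is false, so q | []q is false.
      At w0: q is false, [][]q is false, so q | [][]q is false.
Satisfying worlds: {w0, w3, w4, w5}

w0, w3, w4, w5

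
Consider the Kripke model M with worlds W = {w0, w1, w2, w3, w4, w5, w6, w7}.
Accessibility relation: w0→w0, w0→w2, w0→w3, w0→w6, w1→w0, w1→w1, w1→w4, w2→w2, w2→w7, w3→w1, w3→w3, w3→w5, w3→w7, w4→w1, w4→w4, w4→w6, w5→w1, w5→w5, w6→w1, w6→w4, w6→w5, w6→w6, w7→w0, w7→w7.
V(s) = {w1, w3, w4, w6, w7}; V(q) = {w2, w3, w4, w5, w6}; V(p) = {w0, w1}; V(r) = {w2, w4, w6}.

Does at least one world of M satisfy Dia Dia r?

Let φ = Dia Dia r. Evaluate φ at each world:
  w0 (successors {w0, w2, w3, w6}): φ is true.
  w1 (successors {w0, w1, w4}): φ is true.
  w2 (successors {w2, w7}): φ is true.
  w3 (successors {w1, w3, w5, w7}): φ is true.
  w4 (successors {w1, w4, w6}): φ is true.
  w5 (successors {w1, w5}): φ is true.
  w6 (successors {w1, w4, w5, w6}): φ is true.
  w7 (successors {w0, w7}): φ is true.
Detail at w0 (witness):
  At w0: Dia Dia r requires Dia r at some successor in {w0, w2, w3, w6}.
    Dia r holds at w0, so Dia Dia r is true at w0.
      At w0: Dia r requires r at some successor in {w0, w2, w3, w6}.
        r holds at w2, so Dia r is true at w0.

Yes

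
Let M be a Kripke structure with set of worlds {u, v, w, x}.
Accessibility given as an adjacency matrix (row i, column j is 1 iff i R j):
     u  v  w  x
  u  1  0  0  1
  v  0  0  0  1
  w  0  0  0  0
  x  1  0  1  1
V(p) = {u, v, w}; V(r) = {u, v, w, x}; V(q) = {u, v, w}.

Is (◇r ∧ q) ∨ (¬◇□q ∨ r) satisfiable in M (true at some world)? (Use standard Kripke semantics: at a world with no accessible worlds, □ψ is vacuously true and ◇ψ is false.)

Yes

Let φ = (◇r ∧ q) ∨ (¬◇□q ∨ r). Evaluate φ at each world:
  u (successors {u, x}): φ is true.
  v (successors {x}): φ is true.
  w (successors ∅): φ is true.
  x (successors {u, w, x}): φ is true.
Detail at u (witness):
  At u: ◇r ∧ q is true, ¬◇□q ∨ r is true, so (◇r ∧ q) ∨ (¬◇□q ∨ r) is true.
    At u: ◇r is true, q is true, so ◇r ∧ q is true.
      At u: ◇r requires r at some successor in {u, x}.
        r holds at u, so ◇r is true at u.
    At u: ¬◇□q is true, r is true, so ¬◇□q ∨ r is true.
      At u: ◇□q is false, so ¬◇□q is true.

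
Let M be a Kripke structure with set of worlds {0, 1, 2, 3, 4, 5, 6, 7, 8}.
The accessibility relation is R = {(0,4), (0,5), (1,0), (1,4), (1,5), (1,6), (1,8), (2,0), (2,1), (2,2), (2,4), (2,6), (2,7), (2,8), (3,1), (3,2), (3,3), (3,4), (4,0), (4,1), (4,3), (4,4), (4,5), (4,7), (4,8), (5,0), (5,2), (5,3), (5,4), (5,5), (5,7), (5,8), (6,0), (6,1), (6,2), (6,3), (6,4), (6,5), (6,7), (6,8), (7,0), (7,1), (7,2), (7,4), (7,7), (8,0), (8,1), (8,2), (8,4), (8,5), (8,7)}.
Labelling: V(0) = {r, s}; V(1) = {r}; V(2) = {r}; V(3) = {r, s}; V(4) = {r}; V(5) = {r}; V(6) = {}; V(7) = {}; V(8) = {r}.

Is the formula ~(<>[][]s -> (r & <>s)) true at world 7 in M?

No

At 7: <>[][]s -> (r & <>s) is true, so ~(<>[][]s -> (r & <>s)) is false.
  At 7: <>[][]s is false, r & <>s is false, so <>[][]s -> (r & <>s) is true.
    At 7: <>[][]s requires [][]s at some successor in {0, 1, 2, 4, 7}.
      At 0: [][]s is false.
      At 1: [][]s is false.
      At 2: [][]s is false.
      At 4: [][]s is false.
      At 7: [][]s is false.
    So <>[][]s is false at 7.
    At 7: r is false, <>s is true, so r & <>s is false.
      At 7: <>s requires s at some successor in {0, 1, 2, 4, 7}.
        s holds at 0, so <>s is true at 7.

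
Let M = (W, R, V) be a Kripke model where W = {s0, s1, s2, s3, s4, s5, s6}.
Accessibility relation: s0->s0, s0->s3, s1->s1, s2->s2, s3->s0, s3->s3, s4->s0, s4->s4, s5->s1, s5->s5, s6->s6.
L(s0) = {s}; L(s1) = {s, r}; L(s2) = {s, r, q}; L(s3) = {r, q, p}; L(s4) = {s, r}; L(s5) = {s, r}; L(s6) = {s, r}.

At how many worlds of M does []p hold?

Recall that []ψ holds at a world iff ψ holds at every accessible world, and <>ψ holds iff ψ holds at some accessible world.
Let φ = []p. Evaluate φ at each world:
  s0 (successors {s0, s3}): φ is false.
  s1 (successors {s1}): φ is false.
  s2 (successors {s2}): φ is false.
  s3 (successors {s0, s3}): φ is false.
  s4 (successors {s0, s4}): φ is false.
  s5 (successors {s1, s5}): φ is false.
  s6 (successors {s6}): φ is false.
For instance, at s6:
  At s6: []p requires p at every successor {s6}.
    p fails at s6, so []p is false at s6.
Satisfying worlds: none.

0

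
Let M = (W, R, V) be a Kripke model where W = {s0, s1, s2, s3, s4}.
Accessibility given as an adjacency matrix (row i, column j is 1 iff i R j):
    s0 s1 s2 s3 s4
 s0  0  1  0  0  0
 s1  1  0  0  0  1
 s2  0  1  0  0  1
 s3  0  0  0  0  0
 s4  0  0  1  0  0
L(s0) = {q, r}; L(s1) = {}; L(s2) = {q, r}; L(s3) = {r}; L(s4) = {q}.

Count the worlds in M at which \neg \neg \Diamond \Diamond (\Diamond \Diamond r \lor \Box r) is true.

4

Recall that \Box ψ holds at a world iff ψ holds at every accessible world, and \Diamond ψ holds iff ψ holds at some accessible world.
Let φ = \neg \neg \Diamond \Diamond (\Diamond \Diamond r \lor \Box r). Evaluate φ at each world:
  s0 (successors {s1}): φ is true.
  s1 (successors {s0, s4}): φ is true.
  s2 (successors {s1, s4}): φ is true.
  s3 (successors ∅): φ is false.
  s4 (successors {s2}): φ is true.
For instance, at s0:
  At s0: \neg \Diamond \Diamond (\Diamond \Diamond r \lor \Box r) is false, so \neg \neg \Diamond \Diamond (\Diamond \Diamond r \lor \Box r) is true.
    At s0: \Diamond \Diamond (\Diamond \Diamond r \lor \Box r) is true, so \neg \Diamond \Diamond (\Diamond \Diamond r \lor \Box r) is false.
      At s0: \Diamond \Diamond (\Diamond \Diamond r \lor \Box r) requires \Diamond (\Diamond \Diamond r \lor \Box r) at some successor in {s1}.
        \Diamond (\Diamond \Diamond r \lor \Box r) holds at s1, so \Diamond \Diamond (\Diamond \Diamond r \lor \Box r) is true at s0.
Satisfying worlds: {s0, s1, s2, s4}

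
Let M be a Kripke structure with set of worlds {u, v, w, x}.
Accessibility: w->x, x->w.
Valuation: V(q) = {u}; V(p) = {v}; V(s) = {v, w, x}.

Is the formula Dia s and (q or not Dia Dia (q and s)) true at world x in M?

Yes

At x: Dia s is true, q or not Dia Dia (q and s) is true, so Dia s and (q or not Dia Dia (q and s)) is true.
  At x: Dia s requires s at some successor in {w}.
    s holds at w, so Dia s is true at x.
  At x: q is false, not Dia Dia (q and s) is true, so q or not Dia Dia (q and s) is true.
    At x: Dia Dia (q and s) is false, so not Dia Dia (q and s) is true.
      At x: Dia Dia (q and s) requires Dia (q and s) at some successor in {w}.
        At w: Dia (q and s) is false.
      So Dia Dia (q and s) is false at x.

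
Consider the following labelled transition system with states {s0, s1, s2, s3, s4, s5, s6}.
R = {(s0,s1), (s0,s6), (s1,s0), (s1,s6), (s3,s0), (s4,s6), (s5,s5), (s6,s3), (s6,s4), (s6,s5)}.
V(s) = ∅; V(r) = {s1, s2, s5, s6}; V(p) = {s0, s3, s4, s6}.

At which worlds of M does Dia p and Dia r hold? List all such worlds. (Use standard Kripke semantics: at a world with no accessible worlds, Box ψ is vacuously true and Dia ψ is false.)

Let φ = Dia p and Dia r. Evaluate φ at each world:
  s0 (successors {s1, s6}): φ is true.
  s1 (successors {s0, s6}): φ is true.
  s2 (successors ∅): φ is false.
  s3 (successors {s0}): φ is false.
  s4 (successors {s6}): φ is true.
  s5 (successors {s5}): φ is false.
  s6 (successors {s3, s4, s5}): φ is true.
For instance, at s3:
  At s3: Dia p is true, Dia r is false, so Dia p and Dia r is false.
    At s3: Dia p requires p at some successor in {s0}.
      p holds at s0, so Dia p is true at s3.
    At s3: Dia r requires r at some successor in {s0}.
      At s0: r is false.
    So Dia r is false at s3.
Satisfying worlds: {s0, s1, s4, s6}

s0, s1, s4, s6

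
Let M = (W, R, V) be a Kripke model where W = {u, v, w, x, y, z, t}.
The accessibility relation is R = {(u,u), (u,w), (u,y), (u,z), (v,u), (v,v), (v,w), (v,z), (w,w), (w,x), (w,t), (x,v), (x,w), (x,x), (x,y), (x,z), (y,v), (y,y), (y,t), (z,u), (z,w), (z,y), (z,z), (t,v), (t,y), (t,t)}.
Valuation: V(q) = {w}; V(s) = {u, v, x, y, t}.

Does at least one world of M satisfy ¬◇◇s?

Recall that ◇ψ holds at a world iff ψ holds at some accessible world.
Let φ = ¬◇◇s. Evaluate φ at each world:
  u (successors {u, w, y, z}): φ is false.
  v (successors {u, v, w, z}): φ is false.
  w (successors {w, x, t}): φ is false.
  x (successors {v, w, x, y, z}): φ is false.
  y (successors {v, y, t}): φ is false.
  z (successors {u, w, y, z}): φ is false.
  t (successors {v, y, t}): φ is false.
For instance, at t:
  At t: ◇◇s is true, so ¬◇◇s is false.
    At t: ◇◇s requires ◇s at some successor in {v, y, t}.
      ◇s holds at v, so ◇◇s is true at t.

No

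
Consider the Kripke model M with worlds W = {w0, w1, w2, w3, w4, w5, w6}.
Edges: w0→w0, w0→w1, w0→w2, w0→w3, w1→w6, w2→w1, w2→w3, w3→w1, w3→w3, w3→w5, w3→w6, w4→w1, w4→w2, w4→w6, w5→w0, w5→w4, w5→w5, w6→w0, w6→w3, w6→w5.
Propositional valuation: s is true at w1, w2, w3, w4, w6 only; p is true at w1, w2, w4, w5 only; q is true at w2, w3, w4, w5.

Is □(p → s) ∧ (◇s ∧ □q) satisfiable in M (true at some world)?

Let φ = □(p → s) ∧ (◇s ∧ □q). Evaluate φ at each world:
  w0 (successors {w0, w1, w2, w3}): φ is false.
  w1 (successors {w6}): φ is false.
  w2 (successors {w1, w3}): φ is false.
  w3 (successors {w1, w3, w5, w6}): φ is false.
  w4 (successors {w1, w2, w6}): φ is false.
  w5 (successors {w0, w4, w5}): φ is false.
  w6 (successors {w0, w3, w5}): φ is false.
For instance, at w1:
  At w1: □(p → s) is true, ◇s ∧ □q is false, so □(p → s) ∧ (◇s ∧ □q) is false.
    At w1: □(p → s) requires p → s at every successor {w6}.
      At w6: p → s is true.
    So □(p → s) is true at w1.
    At w1: ◇s is true, □q is false, so ◇s ∧ □q is false.
      At w1: ◇s requires s at some successor in {w6}.
        s holds at w6, so ◇s is true at w1.
      At w1: □q requires q at every successor {w6}.
        q fails at w6, so □q is false at w1.

No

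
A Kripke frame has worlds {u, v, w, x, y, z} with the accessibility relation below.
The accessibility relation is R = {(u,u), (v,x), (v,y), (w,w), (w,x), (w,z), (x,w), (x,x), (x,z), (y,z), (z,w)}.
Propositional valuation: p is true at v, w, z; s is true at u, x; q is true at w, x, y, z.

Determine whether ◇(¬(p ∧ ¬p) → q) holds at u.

No

At u: ◇(¬(p ∧ ¬p) → q) requires ¬(p ∧ ¬p) → q at some successor in {u}.
  At u: ¬(p ∧ ¬p) → q is false.
So ◇(¬(p ∧ ¬p) → q) is false at u.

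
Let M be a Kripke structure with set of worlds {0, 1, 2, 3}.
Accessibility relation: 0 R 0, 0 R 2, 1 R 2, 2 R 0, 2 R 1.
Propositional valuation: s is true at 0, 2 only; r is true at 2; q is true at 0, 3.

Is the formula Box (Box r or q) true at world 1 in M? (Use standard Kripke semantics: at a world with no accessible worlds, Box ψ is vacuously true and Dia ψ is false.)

No

At 1: Box (Box r or q) requires Box r or q at every successor {2}.
  Box r or q fails at 2, so Box (Box r or q) is false at 1.
    At 2: Box r is false, q is false, so Box r or q is false.
      At 2: Box r requires r at every successor {0, 1}.
        r fails at 0, so Box r is false at 2.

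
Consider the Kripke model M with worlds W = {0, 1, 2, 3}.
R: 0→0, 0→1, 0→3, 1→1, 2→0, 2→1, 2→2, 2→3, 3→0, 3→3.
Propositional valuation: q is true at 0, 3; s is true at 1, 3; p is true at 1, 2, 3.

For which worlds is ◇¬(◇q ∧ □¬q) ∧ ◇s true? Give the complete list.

Recall that □ψ holds at a world iff ψ holds at every accessible world, and ◇ψ holds iff ψ holds at some accessible world.
Let φ = ◇¬(◇q ∧ □¬q) ∧ ◇s. Evaluate φ at each world:
  0 (successors {0, 1, 3}): φ is true.
  1 (successors {1}): φ is true.
  2 (successors {0, 1, 2, 3}): φ is true.
  3 (successors {0, 3}): φ is true.
For instance, at 3:
  At 3: ◇¬(◇q ∧ □¬q) is true, ◇s is true, so ◇¬(◇q ∧ □¬q) ∧ ◇s is true.
    At 3: ◇¬(◇q ∧ □¬q) requires ¬(◇q ∧ □¬q) at some successor in {0, 3}.
      ¬(◇q ∧ □¬q) holds at 0, so ◇¬(◇q ∧ □¬q) is true at 3.
    At 3: ◇s requires s at some successor in {0, 3}.
      s holds at 3, so ◇s is true at 3.
Satisfying worlds: {0, 1, 2, 3}

0, 1, 2, 3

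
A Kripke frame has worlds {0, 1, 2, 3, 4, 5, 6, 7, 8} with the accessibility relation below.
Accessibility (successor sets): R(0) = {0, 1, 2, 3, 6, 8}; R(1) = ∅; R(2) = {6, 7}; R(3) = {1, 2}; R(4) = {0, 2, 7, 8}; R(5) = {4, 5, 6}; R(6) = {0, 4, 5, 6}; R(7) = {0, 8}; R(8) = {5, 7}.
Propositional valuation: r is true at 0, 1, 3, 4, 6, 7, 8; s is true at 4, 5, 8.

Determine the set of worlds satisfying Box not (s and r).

1, 2, 3, 8

Let φ = Box not (s and r). Evaluate φ at each world:
  0 (successors {0, 1, 2, 3, 6, 8}): φ is false.
  1 (successors ∅): φ is true.
  2 (successors {6, 7}): φ is true.
  3 (successors {1, 2}): φ is true.
  4 (successors {0, 2, 7, 8}): φ is false.
  5 (successors {4, 5, 6}): φ is false.
  6 (successors {0, 4, 5, 6}): φ is false.
  7 (successors {0, 8}): φ is false.
  8 (successors {5, 7}): φ is true.
For instance, at 2:
  At 2: Box not (s and r) requires not (s and r) at every successor {6, 7}.
    At 6: not (s and r) is true.
    At 7: not (s and r) is true.
  So Box not (s and r) is true at 2.
Satisfying worlds: {1, 2, 3, 8}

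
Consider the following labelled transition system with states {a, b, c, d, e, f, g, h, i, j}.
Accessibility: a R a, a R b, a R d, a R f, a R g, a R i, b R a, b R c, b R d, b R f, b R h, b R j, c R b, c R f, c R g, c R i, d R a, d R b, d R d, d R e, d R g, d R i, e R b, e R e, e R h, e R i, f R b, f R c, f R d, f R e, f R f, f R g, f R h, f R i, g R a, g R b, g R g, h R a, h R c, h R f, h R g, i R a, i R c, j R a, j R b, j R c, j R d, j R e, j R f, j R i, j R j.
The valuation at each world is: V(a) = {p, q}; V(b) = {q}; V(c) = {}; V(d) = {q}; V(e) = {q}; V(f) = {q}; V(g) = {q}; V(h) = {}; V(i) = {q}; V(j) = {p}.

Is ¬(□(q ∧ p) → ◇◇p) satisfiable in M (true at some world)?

No

Let φ = ¬(□(q ∧ p) → ◇◇p). Evaluate φ at each world:
  a (successors {a, b, d, f, g, i}): φ is false.
  b (successors {a, c, d, f, h, j}): φ is false.
  c (successors {b, f, g, i}): φ is false.
  d (successors {a, b, d, e, g, i}): φ is false.
  e (successors {b, e, h, i}): φ is false.
  f (successors {b, c, d, e, f, g, h, i}): φ is false.
  g (successors {a, b, g}): φ is false.
  h (successors {a, c, f, g}): φ is false.
  i (successors {a, c}): φ is false.
  j (successors {a, b, c, d, e, f, i, j}): φ is false.
For instance, at f:
  At f: □(q ∧ p) → ◇◇p is true, so ¬(□(q ∧ p) → ◇◇p) is false.
    At f: □(q ∧ p) is false, ◇◇p is true, so □(q ∧ p) → ◇◇p is true.
      At f: □(q ∧ p) requires q ∧ p at every successor {b, c, d, e, f, g, h, i}.
        q ∧ p fails at b, so □(q ∧ p) is false at f.
      At f: ◇◇p requires ◇p at some successor in {b, c, d, e, f, g, h, i}.
        ◇p holds at b, so ◇◇p is true at f.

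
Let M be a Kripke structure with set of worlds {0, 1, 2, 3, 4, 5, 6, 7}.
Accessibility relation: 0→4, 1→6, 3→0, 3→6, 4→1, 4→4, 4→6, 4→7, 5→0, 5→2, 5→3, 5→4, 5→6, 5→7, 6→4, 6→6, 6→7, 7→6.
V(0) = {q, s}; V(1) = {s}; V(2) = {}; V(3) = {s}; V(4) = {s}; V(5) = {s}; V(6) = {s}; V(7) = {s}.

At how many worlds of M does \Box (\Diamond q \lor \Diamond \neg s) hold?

Let φ = \Box (\Diamond q \lor \Diamond \neg s). Evaluate φ at each world:
  0 (successors {4}): φ is false.
  1 (successors {6}): φ is false.
  2 (successors ∅): φ is true.
  3 (successors {0, 6}): φ is false.
  4 (successors {1, 4, 6, 7}): φ is false.
  5 (successors {0, 2, 3, 4, 6, 7}): φ is false.
  6 (successors {4, 6, 7}): φ is false.
  7 (successors {6}): φ is false.
For instance, at 5:
  At 5: \Box (\Diamond q \lor \Diamond \neg s) requires \Diamond q \lor \Diamond \neg s at every successor {0, 2, 3, 4, 6, 7}.
    \Diamond q \lor \Diamond \neg s fails at 0, so \Box (\Diamond q \lor \Diamond \neg s) is false at 5.
      At 0: \Diamond q is false, \Diamond \neg s is false, so \Diamond q \lor \Diamond \neg s is false.
Satisfying worlds: {2}

1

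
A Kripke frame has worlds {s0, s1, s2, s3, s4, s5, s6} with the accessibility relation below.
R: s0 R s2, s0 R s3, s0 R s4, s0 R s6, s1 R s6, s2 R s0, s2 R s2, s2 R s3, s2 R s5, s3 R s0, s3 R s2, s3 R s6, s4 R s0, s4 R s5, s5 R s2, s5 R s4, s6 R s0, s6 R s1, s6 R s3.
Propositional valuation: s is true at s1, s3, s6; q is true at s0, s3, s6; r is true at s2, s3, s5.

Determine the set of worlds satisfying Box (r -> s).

Let φ = Box (r -> s). Evaluate φ at each world:
  s0 (successors {s2, s3, s4, s6}): φ is false.
  s1 (successors {s6}): φ is true.
  s2 (successors {s0, s2, s3, s5}): φ is false.
  s3 (successors {s0, s2, s6}): φ is false.
  s4 (successors {s0, s5}): φ is false.
  s5 (successors {s2, s4}): φ is false.
  s6 (successors {s0, s1, s3}): φ is true.
For instance, at s1:
  At s1: Box (r -> s) requires r -> s at every successor {s6}.
    At s6: r -> s is true.
  So Box (r -> s) is true at s1.
Satisfying worlds: {s1, s6}

s1, s6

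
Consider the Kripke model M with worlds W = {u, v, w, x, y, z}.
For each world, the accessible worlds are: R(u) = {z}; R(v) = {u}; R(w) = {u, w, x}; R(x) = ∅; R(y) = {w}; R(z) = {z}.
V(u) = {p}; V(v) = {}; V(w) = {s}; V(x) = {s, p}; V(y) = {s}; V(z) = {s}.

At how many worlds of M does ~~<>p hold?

2

Let φ = ~~<>p. Evaluate φ at each world:
  u (successors {z}): φ is false.
  v (successors {u}): φ is true.
  w (successors {u, w, x}): φ is true.
  x (successors ∅): φ is false.
  y (successors {w}): φ is false.
  z (successors {z}): φ is false.
For instance, at z:
  At z: ~<>p is true, so ~~<>p is false.
    At z: <>p is false, so ~<>p is true.
      At z: <>p requires p at some successor in {z}.
        At z: p is false.
      So <>p is false at z.
Satisfying worlds: {v, w}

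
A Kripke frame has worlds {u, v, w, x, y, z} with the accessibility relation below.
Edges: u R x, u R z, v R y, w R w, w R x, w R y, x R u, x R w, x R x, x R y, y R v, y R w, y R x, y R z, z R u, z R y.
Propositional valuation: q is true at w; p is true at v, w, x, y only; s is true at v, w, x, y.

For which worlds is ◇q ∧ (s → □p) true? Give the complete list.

w

Recall that □ψ holds at a world iff ψ holds at every accessible world, and ◇ψ holds iff ψ holds at some accessible world.
Let φ = ◇q ∧ (s → □p). Evaluate φ at each world:
  u (successors {x, z}): φ is false.
  v (successors {y}): φ is false.
  w (successors {w, x, y}): φ is true.
  x (successors {u, w, x, y}): φ is false.
  y (successors {v, w, x, z}): φ is false.
  z (successors {u, y}): φ is false.
For instance, at y:
  At y: ◇q is true, s → □p is false, so ◇q ∧ (s → □p) is false.
    At y: ◇q requires q at some successor in {v, w, x, z}.
      q holds at w, so ◇q is true at y.
    At y: s is true, □p is false, so s → □p is false.
      At y: □p requires p at every successor {v, w, x, z}.
        p fails at z, so □p is false at y.
Satisfying worlds: {w}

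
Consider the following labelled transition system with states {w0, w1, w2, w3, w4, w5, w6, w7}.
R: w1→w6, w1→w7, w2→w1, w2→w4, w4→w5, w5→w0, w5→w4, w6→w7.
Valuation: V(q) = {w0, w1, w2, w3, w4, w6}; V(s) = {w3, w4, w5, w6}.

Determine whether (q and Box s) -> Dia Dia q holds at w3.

No

At w3: q and Box s is true, Dia Dia q is false, so (q and Box s) -> Dia Dia q is false.
  At w3: q is true, Box s is true, so q and Box s is true.
    At w3: no accessible worlds, so Box s holds vacuously.
  At w3: no accessible worlds, so Dia Dia q is false.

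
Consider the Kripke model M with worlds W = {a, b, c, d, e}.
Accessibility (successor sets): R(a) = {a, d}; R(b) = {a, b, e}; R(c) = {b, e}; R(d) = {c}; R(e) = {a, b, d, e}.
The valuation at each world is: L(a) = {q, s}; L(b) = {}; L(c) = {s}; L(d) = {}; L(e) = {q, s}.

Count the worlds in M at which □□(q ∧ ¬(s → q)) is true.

Recall that □ψ holds at a world iff ψ holds at every accessible world, and ◇ψ holds iff ψ holds at some accessible world.
Let φ = □□(q ∧ ¬(s → q)). Evaluate φ at each world:
  a (successors {a, d}): φ is false.
  b (successors {a, b, e}): φ is false.
  c (successors {b, e}): φ is false.
  d (successors {c}): φ is false.
  e (successors {a, b, d, e}): φ is false.
For instance, at a:
  At a: □□(q ∧ ¬(s → q)) requires □(q ∧ ¬(s → q)) at every successor {a, d}.
    □(q ∧ ¬(s → q)) fails at a, so □□(q ∧ ¬(s → q)) is false at a.
      At a: □(q ∧ ¬(s → q)) requires q ∧ ¬(s → q) at every successor {a, d}.
        q ∧ ¬(s → q) fails at a, so □(q ∧ ¬(s → q)) is false at a.
Satisfying worlds: none.

0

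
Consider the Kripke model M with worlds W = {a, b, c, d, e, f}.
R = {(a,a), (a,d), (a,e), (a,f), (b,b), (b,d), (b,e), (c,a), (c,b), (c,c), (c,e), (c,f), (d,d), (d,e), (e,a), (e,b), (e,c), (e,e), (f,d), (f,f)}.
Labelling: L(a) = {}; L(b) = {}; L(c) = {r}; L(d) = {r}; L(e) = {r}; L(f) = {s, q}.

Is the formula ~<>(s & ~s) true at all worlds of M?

Yes

Recall that <>ψ holds at a world iff ψ holds at some accessible world.
Let φ = ~<>(s & ~s). Evaluate φ at each world:
  a (successors {a, d, e, f}): φ is true.
  b (successors {b, d, e}): φ is true.
  c (successors {a, b, c, e, f}): φ is true.
  d (successors {d, e}): φ is true.
  e (successors {a, b, c, e}): φ is true.
  f (successors {d, f}): φ is true.
For instance, at b:
  At b: <>(s & ~s) is false, so ~<>(s & ~s) is true.
    At b: <>(s & ~s) requires s & ~s at some successor in {b, d, e}.
      At b: s & ~s is false.
      At d: s & ~s is false.
      At e: s & ~s is false.
    So <>(s & ~s) is false at b.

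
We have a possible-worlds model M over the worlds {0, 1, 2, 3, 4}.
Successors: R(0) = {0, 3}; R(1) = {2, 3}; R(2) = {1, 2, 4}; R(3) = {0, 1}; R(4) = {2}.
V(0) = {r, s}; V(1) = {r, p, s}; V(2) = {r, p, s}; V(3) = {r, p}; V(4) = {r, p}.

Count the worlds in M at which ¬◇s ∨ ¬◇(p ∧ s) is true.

Let φ = ¬◇s ∨ ¬◇(p ∧ s). Evaluate φ at each world:
  0 (successors {0, 3}): φ is true.
  1 (successors {2, 3}): φ is false.
  2 (successors {1, 2, 4}): φ is false.
  3 (successors {0, 1}): φ is false.
  4 (successors {2}): φ is false.
For instance, at 0:
  At 0: ¬◇s is false, ¬◇(p ∧ s) is true, so ¬◇s ∨ ¬◇(p ∧ s) is true.
    At 0: ◇s is true, so ¬◇s is false.
      At 0: ◇s requires s at some successor in {0, 3}.
        s holds at 0, so ◇s is true at 0.
    At 0: ◇(p ∧ s) is false, so ¬◇(p ∧ s) is true.
      At 0: ◇(p ∧ s) requires p ∧ s at some successor in {0, 3}.
        At 0: p ∧ s is false.
        At 3: p ∧ s is false.
      So ◇(p ∧ s) is false at 0.
Satisfying worlds: {0}

1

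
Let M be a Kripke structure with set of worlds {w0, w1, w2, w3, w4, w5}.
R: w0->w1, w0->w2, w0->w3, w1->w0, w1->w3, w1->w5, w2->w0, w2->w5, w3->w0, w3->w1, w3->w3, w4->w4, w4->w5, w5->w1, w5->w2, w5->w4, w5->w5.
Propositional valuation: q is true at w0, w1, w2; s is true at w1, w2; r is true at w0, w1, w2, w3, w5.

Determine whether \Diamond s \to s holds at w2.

Yes

At w2: \Diamond s is false, s is true, so \Diamond s \to s is true.
  At w2: \Diamond s requires s at some successor in {w0, w5}.
    At w0: s is false.
    At w5: s is false.
  So \Diamond s is false at w2.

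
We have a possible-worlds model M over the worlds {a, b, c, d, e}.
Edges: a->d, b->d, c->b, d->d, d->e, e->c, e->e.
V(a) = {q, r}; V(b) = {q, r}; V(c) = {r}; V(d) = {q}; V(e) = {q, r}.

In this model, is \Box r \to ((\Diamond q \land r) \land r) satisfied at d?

Yes

At d: \Box r is false, (\Diamond q \land r) \land r is false, so \Box r \to ((\Diamond q \land r) \land r) is true.
  At d: \Box r requires r at every successor {d, e}.
    r fails at d, so \Box r is false at d.
  At d: \Diamond q \land r is false, r is false, so (\Diamond q \land r) \land r is false.
    At d: \Diamond q is true, r is false, so \Diamond q \land r is false.
      At d: \Diamond q requires q at some successor in {d, e}.
        q holds at d, so \Diamond q is true at d.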